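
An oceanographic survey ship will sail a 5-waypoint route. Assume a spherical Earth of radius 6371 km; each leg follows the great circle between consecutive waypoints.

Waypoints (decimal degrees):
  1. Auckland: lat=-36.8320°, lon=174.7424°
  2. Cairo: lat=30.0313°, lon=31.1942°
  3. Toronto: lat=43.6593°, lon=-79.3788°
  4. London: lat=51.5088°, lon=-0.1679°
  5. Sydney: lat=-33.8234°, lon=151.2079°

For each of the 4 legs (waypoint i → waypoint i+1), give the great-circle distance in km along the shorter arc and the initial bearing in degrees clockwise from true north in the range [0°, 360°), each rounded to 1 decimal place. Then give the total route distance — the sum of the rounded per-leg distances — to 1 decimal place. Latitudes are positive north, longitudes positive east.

Leg 1: dist=16570.9 km, bearing=268.1°
Leg 2: dist=9206.4 km, bearing=316.9°
Leg 3: dist=5709.2 km, bearing=51.5°
Leg 4: dist=16992.4 km, bearing=60.6°
Total: 48478.9 km

Leg 1: φ1=-0.6428397, φ2=0.5241451, Δφ=1.1669847, Δλ=-2.5053887 rad; a=sin²(Δφ/2)+cosφ1·cosφ2·sin²(Δλ/2)=0.9286970875; c=2·atan2(√a, √(1-a))=2.600981247; dist=6371·c=16570.852 ≈ 16570.9 km; running total=16570.9 km
Leg 1 bearing: y=sinΔλ·cosφ2=-0.51438345, x=cosφ1·sinφ2-sinφ1·cosφ2·cosΔλ=-0.01687873; θ=atan2(y, x)=-91.8794° <0 so +360° → 268.1206° ≈ 268.1°
Leg 2: φ1=0.5241451, φ2=0.7619985, Δφ=0.2378535, Δλ=-1.9298629 rad; a=sin²(Δφ/2)+cosφ1·cosφ2·sin²(Δλ/2)=0.4372917791; c=2·atan2(√a, √(1-a))=1.445048751; dist=6371·c=9206.406 ≈ 9206.4 km; running total=25777.3 km
Leg 2 bearing: y=sinΔλ·cosφ2=-0.67731938, x=cosφ1·sinφ2-sinφ1·cosφ2·cosΔλ=0.72492011; θ=atan2(y, x)=-43.0558° <0 so +360° → 316.9442° ≈ 316.9°
Leg 3: φ1=0.7619985, φ2=0.8989982, Δφ=0.1369996, Δλ=1.3824910 rad; a=sin²(Δφ/2)+cosφ1·cosφ2·sin²(Δλ/2)=0.1876783328; c=2·atan2(√a, √(1-a))=0.896121608; dist=6371·c=5709.191 ≈ 5709.2 km; running total=31486.5 km
Leg 3 bearing: y=sinΔλ·cosφ2=0.61139229, x=cosφ1·sinφ2-sinφ1·cosφ2·cosΔλ=0.48581908; θ=atan2(y, x)=51.5290° ≈ 51.5°
Leg 4: φ1=0.8989982, φ2=-0.5903297, Δφ=-1.4893278, Δλ=2.6420061 rad; a=sin²(Δφ/2)+cosφ1·cosφ2·sin²(Δλ/2)=0.9447721913; c=2·atan2(√a, √(1-a))=2.667143221; dist=6371·c=16992.369 ≈ 16992.4 km; running total=48478.9 km
Leg 4 bearing: y=sinΔλ·cosφ2=0.39798475, x=cosφ1·sinφ2-sinφ1·cosφ2·cosΔλ=0.22431882; θ=atan2(y, x)=60.5928° ≈ 60.6°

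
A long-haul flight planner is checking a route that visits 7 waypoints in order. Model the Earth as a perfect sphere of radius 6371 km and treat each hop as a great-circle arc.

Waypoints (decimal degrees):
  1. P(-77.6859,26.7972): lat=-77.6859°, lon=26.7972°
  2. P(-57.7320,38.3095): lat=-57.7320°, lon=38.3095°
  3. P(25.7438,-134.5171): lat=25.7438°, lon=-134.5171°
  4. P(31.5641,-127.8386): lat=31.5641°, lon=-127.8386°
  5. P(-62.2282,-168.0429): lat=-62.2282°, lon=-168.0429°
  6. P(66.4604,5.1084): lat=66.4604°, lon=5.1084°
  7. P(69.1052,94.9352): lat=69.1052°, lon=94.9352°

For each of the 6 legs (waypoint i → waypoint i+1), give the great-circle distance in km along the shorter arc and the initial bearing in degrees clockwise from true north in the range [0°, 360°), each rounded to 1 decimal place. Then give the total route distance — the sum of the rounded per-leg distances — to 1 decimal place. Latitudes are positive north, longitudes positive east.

Leg 1: dist=2261.1 km, bearing=17.9°
Leg 2: dist=16413.1 km, bearing=192.1°
Leg 3: dist=918.0 km, bearing=43.6°
Leg 4: dist=11030.9 km, bearing=197.7°
Leg 5: dist=19441.2 km, bearing=32.0°
Leg 6: dist=3450.0 km, bearing=43.8°
Total: 53514.3 km

Leg 1: φ1=-1.3558747, φ2=-1.0076135, Δφ=0.3482613, Δλ=0.2009275 rad; a=sin²(Δφ/2)+cosφ1·cosφ2·sin²(Δλ/2)=0.0311615827; c=2·atan2(√a, √(1-a))=0.354912686; dist=6371·c=2261.149 ≈ 2261.1 km; running total=2261.1 km
Leg 1 bearing: y=sinΔλ·cosφ2=0.10655090, x=cosφ1·sinφ2-sinφ1·cosφ2·cosΔλ=0.33077040; θ=atan2(y, x)=17.8553° ≈ 17.9°
Leg 2: φ1=-1.0076135, φ2=0.4493141, Δφ=1.4569276, Δλ=-3.0163932 rad; a=sin²(Δφ/2)+cosφ1·cosφ2·sin²(Δλ/2)=0.9221965915; c=2·atan2(√a, √(1-a))=2.576227776; dist=6371·c=16413.147 ≈ 16413.1 km; running total=18674.2 km
Leg 2 bearing: y=sinΔλ·cosφ2=-0.11247842, x=cosφ1·sinφ2-sinφ1·cosφ2·cosΔλ=-0.52378312; θ=atan2(y, x)=-167.8802° <0 so +360° → 192.1198° ≈ 192.1°
Leg 3: φ1=0.4493141, φ2=0.5508975, Δφ=0.1015834, Δλ=0.1165618 rad; a=sin²(Δφ/2)+cosφ1·cosφ2·sin²(Δλ/2)=0.0051815161; c=2·atan2(√a, √(1-a))=0.144090114; dist=6371·c=917.998 ≈ 918.0 km; running total=19592.2 km
Leg 3 bearing: y=sinΔλ·cosφ2=0.09909234, x=cosφ1·sinφ2-sinφ1·cosφ2·cosΔλ=0.10392006; θ=atan2(y, x)=43.6377° ≈ 43.6°
Leg 4: φ1=0.5508975, φ2=-1.0860870, Δφ=-1.6369844, Δλ=-0.7016974 rad; a=sin²(Δφ/2)+cosφ1·cosφ2·sin²(Δλ/2)=0.5799679080; c=2·atan2(√a, √(1-a))=1.731421958; dist=6371·c=11030.889 ≈ 11030.9 km; running total=30623.1 km
Leg 4 bearing: y=sinΔλ·cosφ2=-0.30077850, x=cosφ1·sinφ2-sinφ1·cosφ2·cosΔλ=-0.94018766; θ=atan2(y, x)=-162.2598° <0 so +360° → 197.7402° ≈ 197.7°
Leg 5: φ1=-1.0860870, φ2=1.1599528, Δφ=2.2460398, Δλ=3.0220603 rad; a=sin²(Δφ/2)+cosφ1·cosφ2·sin²(Δλ/2)=0.9979726480; c=2·atan2(√a, √(1-a))=3.051509946; dist=6371·c=19441.170 ≈ 19441.2 km; running total=50064.3 km
Leg 5 bearing: y=sinΔλ·cosφ2=0.04762557, x=cosφ1·sinφ2-sinφ1·cosφ2·cosΔλ=0.07632020; θ=atan2(y, x)=31.9651° ≈ 32.0°
Leg 6: φ1=1.1599528, φ2=1.2061133, Δφ=0.0461605, Δλ=1.5677734 rad; a=sin²(Δφ/2)+cosφ1·cosφ2·sin²(Δλ/2)=0.0715378888; c=2·atan2(√a, √(1-a))=0.541523845; dist=6371·c=3450.048 ≈ 3450.0 km; running total=53514.3 km
Leg 6 bearing: y=sinΔλ·cosφ2=0.35665158, x=cosφ1·sinφ2-sinφ1·cosφ2·cosΔλ=0.37212972; θ=atan2(y, x)=43.7833° ≈ 43.8°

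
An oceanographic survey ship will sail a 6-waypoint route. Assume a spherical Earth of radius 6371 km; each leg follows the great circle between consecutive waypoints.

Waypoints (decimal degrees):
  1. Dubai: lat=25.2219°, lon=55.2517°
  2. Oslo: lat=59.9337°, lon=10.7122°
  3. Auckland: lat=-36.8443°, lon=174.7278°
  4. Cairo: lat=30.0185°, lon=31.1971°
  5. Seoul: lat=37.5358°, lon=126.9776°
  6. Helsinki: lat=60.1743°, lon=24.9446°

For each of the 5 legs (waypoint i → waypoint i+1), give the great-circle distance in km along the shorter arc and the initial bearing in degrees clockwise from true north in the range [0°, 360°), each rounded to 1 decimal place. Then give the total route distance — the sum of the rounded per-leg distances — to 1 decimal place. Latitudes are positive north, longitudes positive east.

Leg 1: dist=5139.9 km, bearing=330.9°
Leg 2: dist=17206.5 km, bearing=31.1°
Leg 3: dist=16568.7 km, bearing=268.1°
Leg 4: dist=8492.0 km, bearing=54.3°
Leg 5: dist=7059.9 km, bearing=327.1°
Total: 54467.0 km

Leg 1: φ1=0.4402052, φ2=1.0460404, Δφ=0.6058352, Δλ=-0.7773609 rad; a=sin²(Δφ/2)+cosφ1·cosφ2·sin²(Δλ/2)=0.1540791070; c=2·atan2(√a, √(1-a))=0.806759604; dist=6371·c=5139.865 ≈ 5139.9 km; running total=5139.9 km
Leg 1 bearing: y=sinΔλ·cosφ2=-0.35140306, x=cosφ1·sinφ2-sinφ1·cosφ2·cosΔλ=0.63077003; θ=atan2(y, x)=-29.1223° <0 so +360° → 330.8777° ≈ 330.9°
Leg 2: φ1=1.0460404, φ2=-0.6430543, Δφ=-1.6890947, Δλ=2.8626122 rad; a=sin²(Δφ/2)+cosφ1·cosφ2·sin²(Δλ/2)=0.9521962862; c=2·atan2(√a, √(1-a))=2.700750351; dist=6371·c=17206.480 ≈ 17206.5 km; running total=22346.4 km
Leg 2 bearing: y=sinΔλ·cosφ2=0.22037429, x=cosφ1·sinφ2-sinφ1·cosφ2·cosΔλ=0.36538917; θ=atan2(y, x)=31.0951° ≈ 31.1°
Leg 3: φ1=-0.6430543, φ2=0.5239217, Δφ=1.1669760, Δλ=-2.5050833 rad; a=sin²(Δφ/2)+cosφ1·cosφ2·sin²(Δλ/2)=0.9286103656; c=2·atan2(√a, √(1-a))=2.600644335; dist=6371·c=16568.705 ≈ 16568.7 km; running total=38915.1 km
Leg 3 bearing: y=sinΔλ·cosφ2=-0.51466257, x=cosφ1·sinφ2-sinφ1·cosφ2·cosΔλ=-0.01717725; θ=atan2(y, x)=-91.9116° <0 so +360° → 268.0884° ≈ 268.1°
Leg 4: φ1=0.5239217, φ2=0.6551233, Δφ=0.1312016, Δλ=1.6716851 rad; a=sin²(Δφ/2)+cosφ1·cosφ2·sin²(Δλ/2)=0.3821772848; c=2·atan2(√a, √(1-a))=1.332913679; dist=6371·c=8491.993 ≈ 8492.0 km; running total=47407.1 km
Leg 4 bearing: y=sinΔλ·cosφ2=0.78894058, x=cosφ1·sinφ2-sinφ1·cosφ2·cosΔλ=0.56748920; θ=atan2(y, x)=54.2723° ≈ 54.3°
Leg 5: φ1=0.6551233, φ2=1.0502397, Δφ=0.3951164, Δλ=-1.7808118 rad; a=sin²(Δφ/2)+cosφ1·cosφ2·sin²(Δλ/2)=0.2768326386; c=2·atan2(√a, √(1-a))=1.108131086; dist=6371·c=7059.903 ≈ 7059.9 km; running total=54467.0 km
Leg 5 bearing: y=sinΔλ·cosφ2=-0.48643493, x=cosφ1·sinφ2-sinφ1·cosφ2·cosΔλ=0.75111009; θ=atan2(y, x)=-32.9280° <0 so +360° → 327.0720° ≈ 327.1°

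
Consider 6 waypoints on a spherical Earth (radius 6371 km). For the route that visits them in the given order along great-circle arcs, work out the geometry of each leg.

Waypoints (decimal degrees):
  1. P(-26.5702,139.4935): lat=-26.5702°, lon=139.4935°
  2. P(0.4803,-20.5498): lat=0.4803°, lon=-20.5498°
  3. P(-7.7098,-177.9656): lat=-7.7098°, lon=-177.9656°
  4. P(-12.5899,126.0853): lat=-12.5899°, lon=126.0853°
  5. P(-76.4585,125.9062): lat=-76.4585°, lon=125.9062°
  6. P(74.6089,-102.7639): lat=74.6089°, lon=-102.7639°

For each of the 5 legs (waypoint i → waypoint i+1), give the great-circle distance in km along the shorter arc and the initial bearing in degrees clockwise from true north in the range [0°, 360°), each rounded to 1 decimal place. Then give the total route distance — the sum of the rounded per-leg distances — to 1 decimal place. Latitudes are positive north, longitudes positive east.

Leg 1: dist=16413.2 km, bearing=219.6°
Leg 2: dist=17386.1 km, bearing=251.6°
Leg 3: dist=6137.5 km, bearing=260.0°
Leg 4: dist=7101.9 km, bearing=180.0°
Leg 5: dist=18687.7 km, bearing=74.5°
Total: 65726.4 km

Leg 1: φ1=-0.4637375, φ2=0.0083828, Δφ=0.4721203, Δλ=-2.7932825 rad; a=sin²(Δφ/2)+cosφ1·cosφ2·sin²(Δλ/2)=0.9221999002; c=2·atan2(√a, √(1-a))=2.576240129; dist=6371·c=16413.226 ≈ 16413.2 km; running total=16413.2 km
Leg 1 bearing: y=sinΔλ·cosφ2=-0.34129790, x=cosφ1·sinφ2-sinφ1·cosφ2·cosΔλ=-0.41292217; θ=atan2(y, x)=-140.4248° <0 so +360° → 219.5752° ≈ 219.6°
Leg 2: φ1=0.0083828, φ2=-0.1345614, Δφ=-0.1429442, Δλ=-2.7474240 rad; a=sin²(Δφ/2)+cosφ1·cosφ2·sin²(Δλ/2)=0.9580310333; c=2·atan2(√a, √(1-a))=2.728944593; dist=6371·c=17386.106 ≈ 17386.1 km; running total=33799.3 km
Leg 2 bearing: y=sinΔλ·cosφ2=-0.38056910, x=cosφ1·sinφ2-sinφ1·cosφ2·cosΔλ=-0.12648104; θ=atan2(y, x)=-108.3841° <0 so +360° → 251.6159° ≈ 251.6°
Leg 3: φ1=-0.1345614, φ2=-0.2197352, Δφ=-0.0851738, Δλ=5.3066893 rad; a=sin²(Δφ/2)+cosφ1·cosφ2·sin²(Δλ/2)=0.2146160180; c=2·atan2(√a, √(1-a))=0.963355502; dist=6371·c=6137.538 ≈ 6137.5 km; running total=39936.8 km
Leg 3 bearing: y=sinΔλ·cosφ2=-0.80861838, x=cosφ1·sinφ2-sinφ1·cosφ2·cosΔλ=-0.14268931; θ=atan2(y, x)=-100.0074° <0 so +360° → 259.9926° ≈ 260.0°
Leg 4: φ1=-0.2197352, φ2=-1.3344526, Δφ=-1.1147174, Δλ=-0.0031259 rad; a=sin²(Δφ/2)+cosφ1·cosφ2·sin²(Δλ/2)=0.2797849318; c=2·atan2(√a, √(1-a))=1.114718602; dist=6371·c=7101.872 ≈ 7101.9 km; running total=47038.7 km
Leg 4 bearing: y=sinΔλ·cosφ2=-0.00073192, x=cosφ1·sinφ2-sinφ1·cosφ2·cosΔλ=-0.89778659; θ=atan2(y, x)=-179.9533° <0 so +360° → 180.0467° ≈ 180.0°
Leg 5: φ1=-1.3344526, φ2=1.3021710, Δφ=2.6366235, Δλ=-3.9910461 rad; a=sin²(Δφ/2)+cosφ1·cosφ2·sin²(Δλ/2)=0.9891871132; c=2·atan2(√a, √(1-a))=2.933245962; dist=6371·c=18687.710 ≈ 18687.7 km; running total=65726.4 km
Leg 5 bearing: y=sinΔλ·cosφ2=0.19929884, x=cosφ1·sinφ2-sinφ1·cosφ2·cosΔλ=0.05535202; θ=atan2(y, x)=74.4782° ≈ 74.5°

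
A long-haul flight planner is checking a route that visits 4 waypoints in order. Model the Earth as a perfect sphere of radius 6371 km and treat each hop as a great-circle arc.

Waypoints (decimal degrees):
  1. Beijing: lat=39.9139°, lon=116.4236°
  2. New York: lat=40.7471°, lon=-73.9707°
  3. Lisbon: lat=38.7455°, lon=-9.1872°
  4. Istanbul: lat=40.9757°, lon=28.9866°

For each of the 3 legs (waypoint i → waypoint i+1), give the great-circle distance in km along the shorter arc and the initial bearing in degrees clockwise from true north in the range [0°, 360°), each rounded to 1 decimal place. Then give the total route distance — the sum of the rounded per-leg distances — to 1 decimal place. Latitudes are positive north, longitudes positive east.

Leg 1: dist=10984.5 km, bearing=8.0°
Leg 2: dist=5413.1 km, bearing=70.0°
Leg 3: dist=3241.8 km, bearing=73.3°
Total: 19639.4 km

Leg 1: φ1=0.6966290, φ2=0.7111711, Δφ=0.0145421, Δλ=-3.3230074 rad; a=sin²(Δφ/2)+cosφ1·cosφ2·sin²(Δλ/2)=0.5763697888; c=2·atan2(√a, √(1-a))=1.724136114; dist=6371·c=10984.471 ≈ 10984.5 km; running total=10984.5 km
Leg 1 bearing: y=sinΔλ·cosφ2=0.13668682, x=cosφ1·sinφ2-sinφ1·cosφ2·cosΔλ=0.97876827; θ=atan2(y, x)=7.9500° ≈ 8.0°
Leg 2: φ1=0.7111711, φ2=0.6762365, Δφ=-0.0349345, Δλ=1.1306854 rad; a=sin²(Δφ/2)+cosφ1·cosφ2·sin²(Δλ/2)=0.1698747669; c=2·atan2(√a, √(1-a))=0.849644125; dist=6371·c=5413.083 ≈ 5413.1 km; running total=16397.6 km
Leg 2 bearing: y=sinΔλ·cosφ2=0.70560940, x=cosφ1·sinφ2-sinφ1·cosφ2·cosΔλ=0.25726388; θ=atan2(y, x)=69.9682° ≈ 70.0°
Leg 3: φ1=0.6762365, φ2=0.7151609, Δφ=0.0389243, Δλ=0.6662585 rad; a=sin²(Δφ/2)+cosφ1·cosφ2·sin²(Δλ/2)=0.0633435461; c=2·atan2(√a, √(1-a))=0.508834454; dist=6371·c=3241.784 ≈ 3241.8 km; running total=19639.4 km
Leg 3 bearing: y=sinΔλ·cosφ2=0.46661941, x=cosφ1·sinφ2-sinφ1·cosφ2·cosΔλ=0.13996746; θ=atan2(y, x)=73.3028° ≈ 73.3°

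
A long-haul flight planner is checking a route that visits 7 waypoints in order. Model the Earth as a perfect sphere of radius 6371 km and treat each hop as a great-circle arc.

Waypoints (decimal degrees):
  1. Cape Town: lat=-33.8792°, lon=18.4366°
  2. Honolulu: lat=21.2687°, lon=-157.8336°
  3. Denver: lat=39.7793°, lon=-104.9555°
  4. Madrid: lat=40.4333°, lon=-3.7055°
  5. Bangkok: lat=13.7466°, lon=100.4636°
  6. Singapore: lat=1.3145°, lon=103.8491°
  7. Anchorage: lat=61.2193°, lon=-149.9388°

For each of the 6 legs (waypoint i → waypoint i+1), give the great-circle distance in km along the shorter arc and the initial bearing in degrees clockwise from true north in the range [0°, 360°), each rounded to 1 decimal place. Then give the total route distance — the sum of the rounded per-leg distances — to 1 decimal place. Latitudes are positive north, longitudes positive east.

Leg 1: dist=18565.8 km, bearing=195.6°
Leg 2: dist=5378.5 km, bearing=55.1°
Leg 3: dist=8060.7 km, bearing=51.5°
Leg 4: dist=10178.7 km, bearing=70.4°
Leg 5: dist=1431.7 km, bearing=164.6°
Leg 6: dist=10737.2 km, bearing=27.7°
Total: 54352.6 km

Leg 1: φ1=-0.5913036, φ2=0.3712088, Δφ=0.9625124, Δλ=-3.0764954 rad; a=sin²(Δφ/2)+cosφ1·cosφ2·sin²(Δλ/2)=0.9871190384; c=2·atan2(√a, √(1-a))=2.914113854; dist=6371·c=18565.819 ≈ 18565.8 km; running total=18565.8 km
Leg 1 bearing: y=sinΔλ·cosφ2=-0.06062065, x=cosφ1·sinφ2-sinφ1·cosφ2·cosΔλ=-0.21722179; θ=atan2(y, x)=-164.4070° <0 so +360° → 195.5930° ≈ 195.6°
Leg 2: φ1=0.3712088, φ2=0.6942798, Δφ=0.3230709, Δλ=0.9228969 rad; a=sin²(Δφ/2)+cosφ1·cosφ2·sin²(Δλ/2)=0.1678438155; c=2·atan2(√a, √(1-a))=0.844222848; dist=6371·c=5378.544 ≈ 5378.5 km; running total=23944.3 km
Leg 2 bearing: y=sinΔλ·cosφ2=0.61277777, x=cosφ1·sinφ2-sinφ1·cosφ2·cosΔλ=0.42800991; θ=atan2(y, x)=55.0667° ≈ 55.1°
Leg 3: φ1=0.6942798, φ2=0.7056942, Δφ=0.0114145, Δλ=1.7671459 rad; a=sin²(Δφ/2)+cosφ1·cosφ2·sin²(Δλ/2)=0.3495748746; c=2·atan2(√a, √(1-a))=1.265212243; dist=6371·c=8060.667 ≈ 8060.7 km; running total=32005.0 km
Leg 3 bearing: y=sinΔλ·cosφ2=0.74653599, x=cosφ1·sinφ2-sinφ1·cosφ2·cosΔλ=0.59344178; θ=atan2(y, x)=51.5179° ≈ 51.5°
Leg 4: φ1=0.7056942, φ2=0.2399234, Δφ=-0.4657708, Δλ=1.8180938 rad; a=sin²(Δφ/2)+cosφ1·cosφ2·sin²(Δλ/2)=0.5134334357; c=2·atan2(√a, √(1-a))=1.597666431; dist=6371·c=10178.733 ≈ 10178.7 km; running total=42183.7 km
Leg 4 bearing: y=sinΔλ·cosφ2=0.94180509, x=cosφ1·sinφ2-sinφ1·cosφ2·cosΔλ=0.33508407; θ=atan2(y, x)=70.4150° ≈ 70.4°
Leg 5: φ1=0.2399234, φ2=0.0229424, Δφ=-0.2169811, Δλ=0.0590881 rad; a=sin²(Δφ/2)+cosφ1·cosφ2·sin²(Δλ/2)=0.0125714703; c=2·atan2(√a, √(1-a))=0.224717663; dist=6371·c=1431.676 ≈ 1431.7 km; running total=43615.4 km
Leg 5 bearing: y=sinΔλ·cosφ2=0.05903820, x=cosφ1·sinφ2-sinφ1·cosφ2·cosΔλ=-0.21486788; θ=atan2(y, x)=164.6363° ≈ 164.6°
Leg 6: φ1=0.0229424, φ2=1.0684784, Δφ=1.0455360, Δλ=-4.4294345 rad; a=sin²(Δφ/2)+cosφ1·cosφ2·sin²(Δλ/2)=0.5571391981; c=2·atan2(√a, √(1-a))=1.685324934; dist=6371·c=10737.205 ≈ 10737.2 km; running total=54352.6 km
Leg 6 bearing: y=sinΔλ·cosφ2=0.46231315, x=cosφ1·sinφ2-sinφ1·cosφ2·cosΔλ=0.87932190; θ=atan2(y, x)=27.7336° ≈ 27.7°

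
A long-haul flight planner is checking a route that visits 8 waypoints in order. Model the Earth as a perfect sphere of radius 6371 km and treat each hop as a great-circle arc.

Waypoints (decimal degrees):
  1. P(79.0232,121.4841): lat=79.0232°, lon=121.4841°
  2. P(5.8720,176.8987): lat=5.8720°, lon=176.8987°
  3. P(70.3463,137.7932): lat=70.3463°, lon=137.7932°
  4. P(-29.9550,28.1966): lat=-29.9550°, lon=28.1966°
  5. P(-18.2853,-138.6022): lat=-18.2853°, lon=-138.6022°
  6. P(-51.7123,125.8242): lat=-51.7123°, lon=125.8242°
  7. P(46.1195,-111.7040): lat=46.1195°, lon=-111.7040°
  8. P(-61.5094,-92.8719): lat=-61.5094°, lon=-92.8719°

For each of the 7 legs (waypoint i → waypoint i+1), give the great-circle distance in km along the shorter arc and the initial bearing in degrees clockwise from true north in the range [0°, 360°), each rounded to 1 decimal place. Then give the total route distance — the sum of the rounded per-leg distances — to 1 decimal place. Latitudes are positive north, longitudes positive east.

Leg 1: dist=8672.9 km, bearing=123.1°
Leg 2: dist=7688.8 km, bearing=346.9°
Leg 3: dist=13855.8 km, bearing=277.4°
Leg 4: dist=14467.7 km, bearing=196.5°
Leg 5: dist=8795.3 km, bearing=218.9°
Leg 6: dist=15876.6 km, bearing=75.2°
Leg 7: dist=12086.5 km, bearing=170.6°
Total: 81443.6 km

Leg 1: φ1=1.3792150, φ2=0.1024857, Δφ=-1.2767293, Δλ=0.9671672 rad; a=sin²(Δφ/2)+cosφ1·cosφ2·sin²(Δλ/2)=0.3960242128; c=2·atan2(√a, √(1-a))=1.361316042; dist=6371·c=8672.945 ≈ 8672.9 km; running total=8672.9 km
Leg 1 bearing: y=sinΔλ·cosφ2=0.81896123, x=cosφ1·sinφ2-sinφ1·cosφ2·cosΔλ=-0.53484451; θ=atan2(y, x)=123.1476° ≈ 123.1°
Leg 2: φ1=0.1024857, φ2=1.2277746, Δφ=1.1252888, Δλ=-0.6825197 rad; a=sin²(Δφ/2)+cosφ1·cosφ2·sin²(Δλ/2)=0.3220162050; c=2·atan2(√a, √(1-a))=1.206847052; dist=6371·c=7688.823 ≈ 7688.8 km; running total=16361.7 km
Leg 2 bearing: y=sinΔλ·cosφ2=-0.21214300, x=cosφ1·sinφ2-sinφ1·cosφ2·cosΔλ=0.91010023; θ=atan2(y, x)=-13.1213° <0 so +360° → 346.8787° ≈ 346.9°
Leg 3: φ1=1.2277746, φ2=-0.5228134, Δφ=-1.7505879, Δλ=-1.9128215 rad; a=sin²(Δφ/2)+cosφ1·cosφ2·sin²(Δλ/2)=0.7839834819; c=2·atan2(√a, √(1-a))=2.174829950; dist=6371·c=13855.842 ≈ 13855.8 km; running total=30217.5 km
Leg 3 bearing: y=sinΔλ·cosφ2=-0.81623262, x=cosφ1·sinφ2-sinφ1·cosφ2·cosΔλ=0.10572526; θ=atan2(y, x)=-82.6197° <0 so +360° → 277.3803° ≈ 277.4°
Leg 4: φ1=-0.5228134, φ2=-0.3191387, Δφ=0.2036747, Δλ=-2.9111882 rad; a=sin²(Δφ/2)+cosφ1·cosφ2·sin²(Δλ/2)=0.8221341056; c=2·atan2(√a, √(1-a))=2.270862387; dist=6371·c=14467.664 ≈ 14467.7 km; running total=44685.2 km
Leg 4 bearing: y=sinΔλ·cosφ2=-0.21683988, x=cosφ1·sinφ2-sinφ1·cosφ2·cosΔλ=-0.73341594; θ=atan2(y, x)=-163.5293° <0 so +360° → 196.4707° ≈ 196.5°
Leg 5: φ1=-0.3191387, φ2=-0.9025499, Δφ=-0.5834112, Δλ=4.6151113 rad; a=sin²(Δφ/2)+cosφ1·cosφ2·sin²(Δλ/2)=0.4054380670; c=2·atan2(√a, √(1-a))=1.380526493; dist=6371·c=8795.334 ≈ 8795.3 km; running total=53480.5 km
Leg 5 bearing: y=sinΔλ·cosφ2=-0.61668119, x=cosφ1·sinφ2-sinφ1·cosφ2·cosΔλ=-0.76415736; θ=atan2(y, x)=-141.0962° <0 so +360° → 218.9038° ≈ 218.9°
Leg 6: φ1=-0.9025499, φ2=0.8049371, Δφ=1.7074870, Δλ=-4.1456492 rad; a=sin²(Δφ/2)+cosφ1·cosφ2·sin²(Δλ/2)=0.8981687453; c=2·atan2(√a, √(1-a))=2.492011966; dist=6371·c=15876.608 ≈ 15876.6 km; running total=69357.1 km
Leg 6 bearing: y=sinΔλ·cosφ2=0.58478554, x=cosφ1·sinφ2-sinφ1·cosφ2·cosΔλ=0.15450718; θ=atan2(y, x)=75.2000° ≈ 75.2°
Leg 7: φ1=0.8049371, φ2=-1.0735416, Δφ=-1.8784787, Δλ=0.3286822 rad; a=sin²(Δφ/2)+cosφ1·cosφ2·sin²(Δλ/2)=0.6602752929; c=2·atan2(√a, √(1-a))=1.897107015; dist=6371·c=12086.469 ≈ 12086.5 km; running total=81443.6 km
Leg 7 bearing: y=sinΔλ·cosφ2=0.15397840, x=cosφ1·sinφ2-sinφ1·cosφ2·cosΔλ=-0.93463253; θ=atan2(y, x)=170.6447° ≈ 170.6°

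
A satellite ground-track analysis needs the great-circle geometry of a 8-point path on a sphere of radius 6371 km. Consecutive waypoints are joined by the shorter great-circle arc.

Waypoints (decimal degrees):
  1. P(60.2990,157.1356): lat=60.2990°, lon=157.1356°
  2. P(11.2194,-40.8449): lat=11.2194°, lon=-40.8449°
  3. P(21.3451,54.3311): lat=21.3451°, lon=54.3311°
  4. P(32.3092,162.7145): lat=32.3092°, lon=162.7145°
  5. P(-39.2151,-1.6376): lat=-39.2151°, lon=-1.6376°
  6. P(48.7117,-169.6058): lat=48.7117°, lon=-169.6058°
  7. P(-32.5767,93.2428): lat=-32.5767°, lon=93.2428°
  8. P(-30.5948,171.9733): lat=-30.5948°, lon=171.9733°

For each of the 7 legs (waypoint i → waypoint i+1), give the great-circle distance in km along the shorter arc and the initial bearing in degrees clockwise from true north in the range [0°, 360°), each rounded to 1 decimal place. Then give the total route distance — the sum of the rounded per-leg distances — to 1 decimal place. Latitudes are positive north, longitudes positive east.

Leg 1: dist=11903.8 km, bearing=18.5°
Leg 2: dist=10081.5 km, bearing=68.1°
Leg 3: dist=10349.9 km, bearing=53.4°
Leg 4: dist=18411.1 km, bearing=237.0°
Leg 5: dist=18589.4 km, bearing=321.7°
Leg 6: dist=13152.2 km, bearing=251.7°
Leg 7: dist=7275.6 km, bearing=111.8°
Total: 89763.5 km

Leg 1: φ1=1.0524161, φ2=0.1958155, Δφ=-0.8566006, Δλ=-3.4554116 rad; a=sin²(Δφ/2)+cosφ1·cosφ2·sin²(Δλ/2)=0.6466322020; c=2·atan2(√a, √(1-a))=1.868435921; dist=6371·c=11903.805 ≈ 11903.8 km; running total=11903.8 km
Leg 1 bearing: y=sinΔλ·cosφ2=0.30279396, x=cosφ1·sinφ2-sinφ1·cosφ2·cosΔλ=0.90681410; θ=atan2(y, x)=18.4647° ≈ 18.5°
Leg 2: φ1=0.1958155, φ2=0.3725423, Δφ=0.1767268, Δλ=1.6611346 rad; a=sin²(Δφ/2)+cosφ1·cosφ2·sin²(Δλ/2)=0.5058010470; c=2·atan2(√a, √(1-a))=1.582398681; dist=6371·c=10081.462 ≈ 10081.5 km; running total=21985.3 km
Leg 2 bearing: y=sinΔλ·cosφ2=0.92760699, x=cosφ1·sinφ2-sinφ1·cosφ2·cosΔλ=0.37337736; θ=atan2(y, x)=68.0744° ≈ 68.1°
Leg 3: φ1=0.3725423, φ2=0.5639019, Δφ=0.1913596, Δλ=1.8916472 rad; a=sin²(Δφ/2)+cosφ1·cosφ2·sin²(Δλ/2)=0.5268587521; c=2·atan2(√a, √(1-a))=1.624539699; dist=6371·c=10349.942 ≈ 10349.9 km; running total=32335.2 km
Leg 3 bearing: y=sinΔλ·cosφ2=0.80204451, x=cosφ1·sinφ2-sinφ1·cosφ2·cosΔλ=0.59484370; θ=atan2(y, x)=53.4372° ≈ 53.4°
Leg 4: φ1=0.5639019, φ2=-0.6844326, Δφ=-1.2483345, Δλ=-2.8684853 rad; a=sin²(Δφ/2)+cosφ1·cosφ2·sin²(Δλ/2)=0.9842377517; c=2·atan2(√a, √(1-a))=2.889832706; dist=6371·c=18411.124 ≈ 18411.1 km; running total=50746.3 km
Leg 4 bearing: y=sinΔλ·cosφ2=-0.20897692, x=cosφ1·sinφ2-sinφ1·cosφ2·cosΔλ=-0.13558704; θ=atan2(y, x)=-122.9760° <0 so +360° → 237.0240° ≈ 237.0°
Leg 5: φ1=-0.6844326, φ2=0.8501795, Δφ=1.5346122, Δλ=-2.9315981 rad; a=sin²(Δφ/2)+cosφ1·cosφ2·sin²(Δλ/2)=0.9875322969; c=2·atan2(√a, √(1-a))=2.917808249; dist=6371·c=18589.356 ≈ 18589.4 km; running total=69335.7 km
Leg 5 bearing: y=sinΔλ·cosφ2=-0.13754837, x=cosφ1·sinφ2-sinφ1·cosφ2·cosΔλ=0.17415362; θ=atan2(y, x)=-38.3021° <0 so +360° → 321.6979° ≈ 321.7°
Leg 6: φ1=0.8501795, φ2=-0.5685707, Δφ=-1.4187502, Δλ=4.5875735 rad; a=sin²(Δφ/2)+cosφ1·cosφ2·sin²(Δλ/2)=0.7368980294; c=2·atan2(√a, √(1-a))=2.064392726; dist=6371·c=13152.246 ≈ 13152.2 km; running total=82487.9 km
Leg 6 bearing: y=sinΔλ·cosφ2=-0.83611599, x=cosφ1·sinφ2-sinφ1·cosφ2·cosΔλ=-0.27645495; θ=atan2(y, x)=-108.2960° <0 so +360° → 251.7040° ≈ 251.7°
Leg 7: φ1=-0.5685707, φ2=-0.5339800, Δφ=0.0345907, Δλ=1.3741064 rad; a=sin²(Δφ/2)+cosφ1·cosφ2·sin²(Δλ/2)=0.2921033415; c=2·atan2(√a, √(1-a))=1.141981402; dist=6371·c=7275.564 ≈ 7275.6 km; running total=89763.5 km
Leg 7 bearing: y=sinΔλ·cosφ2=0.84419122, x=cosφ1·sinφ2-sinφ1·cosφ2·cosΔλ=-0.33831510; θ=atan2(y, x)=111.8388° ≈ 111.8°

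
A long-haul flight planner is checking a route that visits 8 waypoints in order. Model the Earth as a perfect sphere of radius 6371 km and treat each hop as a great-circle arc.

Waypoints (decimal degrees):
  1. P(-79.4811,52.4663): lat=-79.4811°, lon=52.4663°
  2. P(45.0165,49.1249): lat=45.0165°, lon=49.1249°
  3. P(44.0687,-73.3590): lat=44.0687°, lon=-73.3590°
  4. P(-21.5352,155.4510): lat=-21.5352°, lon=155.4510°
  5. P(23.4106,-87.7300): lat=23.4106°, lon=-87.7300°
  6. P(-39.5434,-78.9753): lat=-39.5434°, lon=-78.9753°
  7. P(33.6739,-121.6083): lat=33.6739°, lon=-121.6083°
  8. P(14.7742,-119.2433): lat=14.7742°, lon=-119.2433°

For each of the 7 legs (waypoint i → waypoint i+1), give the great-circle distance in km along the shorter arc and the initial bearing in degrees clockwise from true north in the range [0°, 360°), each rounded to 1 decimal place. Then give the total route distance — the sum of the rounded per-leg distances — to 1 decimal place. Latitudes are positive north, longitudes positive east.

Leg 1: dist=13845.2 km, bearing=357.1°
Leg 2: dist=8599.8 km, bearing=321.6°
Leg 3: dist=14907.2 km, bearing=283.1°
Leg 4: dist=13573.7 km, bearing=75.1°
Leg 5: dist=7059.0 km, bearing=172.5°
Leg 6: dist=9246.7 km, bearing=325.4°
Leg 7: dist=2115.0 km, bearing=173.0°
Total: 69346.6 km

Leg 1: φ1=-1.3872069, φ2=0.7856861, Δφ=2.1728930, Δλ=-0.0583184 rad; a=sin²(Δφ/2)+cosφ1·cosφ2·sin²(Δλ/2)=0.7832955545; c=2·atan2(√a, √(1-a))=2.173159261; dist=6371·c=13845.198 ≈ 13845.2 km; running total=13845.2 km
Leg 1 bearing: y=sinΔλ·cosφ2=-0.04120212, x=cosφ1·sinφ2-sinφ1·cosφ2·cosΔλ=0.82296835; θ=atan2(y, x)=-2.8661° <0 so +360° → 357.1339° ≈ 357.1°
Leg 2: φ1=0.7856861, φ2=0.7691439, Δφ=-0.0165422, Δλ=-2.1377473 rad; a=sin²(Δφ/2)+cosφ1·cosφ2·sin²(Δλ/2)=0.3904165129; c=2·atan2(√a, √(1-a))=1.349835722; dist=6371·c=8599.803 ≈ 8599.8 km; running total=22445.0 km
Leg 2 bearing: y=sinΔλ·cosφ2=-0.60609057, x=cosφ1·sinφ2-sinφ1·cosφ2·cosΔλ=0.76460451; θ=atan2(y, x)=-38.4033° <0 so +360° → 321.5967° ≈ 321.6°
Leg 3: φ1=0.7691439, φ2=-0.3758601, Δφ=-1.1450041, Δλ=3.9934879 rad; a=sin²(Δφ/2)+cosφ1·cosφ2·sin²(Δλ/2)=0.8477266404; c=2·atan2(√a, √(1-a))=2.339846844; dist=6371·c=14907.164 ≈ 14907.2 km; running total=37352.2 km
Leg 3 bearing: y=sinΔλ·cosφ2=-0.69999743, x=cosφ1·sinφ2-sinφ1·cosφ2·cosΔλ=0.16232170; θ=atan2(y, x)=-76.9445° <0 so +360° → 283.0555° ≈ 283.1°
Leg 4: φ1=-0.3758601, φ2=0.4085920, Δφ=0.7844522, Δλ=-4.2443091 rad; a=sin²(Δφ/2)+cosφ1·cosφ2·sin²(Δλ/2)=0.7654875825; c=2·atan2(√a, √(1-a))=2.130547268; dist=6371·c=13573.717 ≈ 13573.7 km; running total=50925.9 km
Leg 4 bearing: y=sinΔλ·cosφ2=0.81897191, x=cosφ1·sinφ2-sinφ1·cosφ2·cosΔλ=0.21760142; θ=atan2(y, x)=75.1203° ≈ 75.1°
Leg 5: φ1=0.4085920, φ2=-0.6901625, Δφ=-1.0987546, Δλ=0.1527983 rad; a=sin²(Δφ/2)+cosφ1·cosφ2·sin²(Δλ/2)=0.2767696310; c=2·atan2(√a, √(1-a))=1.107990261; dist=6371·c=7059.006 ≈ 7059.0 km; running total=57984.9 km
Leg 5 bearing: y=sinΔλ·cosφ2=0.11737134, x=cosφ1·sinφ2-sinφ1·cosφ2·cosΔλ=-0.88707203; θ=atan2(y, x)=172.4628° ≈ 172.5°
Leg 6: φ1=-0.6901625, φ2=0.5877204, Δφ=1.2778830, Δλ=-0.7440862 rad; a=sin²(Δφ/2)+cosφ1·cosφ2·sin²(Δλ/2)=0.4404336241; c=2·atan2(√a, √(1-a))=1.451379959; dist=6371·c=9246.742 ≈ 9246.7 km; running total=67231.6 km
Leg 6 bearing: y=sinΔλ·cosφ2=-0.56365350, x=cosφ1·sinφ2-sinφ1·cosφ2·cosΔλ=0.81737514; θ=atan2(y, x)=-34.5897° <0 so +360° → 325.4103° ≈ 325.4°
Leg 7: φ1=0.5877204, φ2=0.2578584, Δφ=-0.3298620, Δλ=0.0412770 rad; a=sin²(Δφ/2)+cosφ1·cosφ2·sin²(Δλ/2)=0.0272991815; c=2·atan2(√a, √(1-a))=0.331971554; dist=6371·c=2114.991 ≈ 2115.0 km; running total=69346.6 km
Leg 7 bearing: y=sinΔλ·cosφ2=0.03990102, x=cosφ1·sinφ2-sinφ1·cosφ2·cosΔλ=-0.32345580; θ=atan2(y, x)=172.9676° ≈ 173.0°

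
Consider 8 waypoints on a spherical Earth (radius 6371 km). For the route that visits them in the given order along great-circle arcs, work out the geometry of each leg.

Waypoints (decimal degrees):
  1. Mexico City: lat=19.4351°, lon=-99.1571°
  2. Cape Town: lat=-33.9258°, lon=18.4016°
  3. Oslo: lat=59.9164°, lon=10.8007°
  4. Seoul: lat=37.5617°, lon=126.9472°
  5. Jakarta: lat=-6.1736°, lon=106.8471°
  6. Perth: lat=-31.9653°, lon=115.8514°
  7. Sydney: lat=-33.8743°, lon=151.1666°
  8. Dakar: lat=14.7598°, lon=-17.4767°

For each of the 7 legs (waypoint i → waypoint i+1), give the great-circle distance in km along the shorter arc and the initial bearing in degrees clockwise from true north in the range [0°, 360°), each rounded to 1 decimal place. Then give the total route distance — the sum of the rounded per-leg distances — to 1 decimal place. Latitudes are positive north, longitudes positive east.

Leg 1: dist=13700.5 km, bearing=118.5°
Leg 2: dist=10458.1 km, bearing=356.2°
Leg 3: dist=7713.1 km, bearing=49.5°
Leg 4: dist=5290.8 km, bearing=207.6°
Leg 5: dist=3016.5 km, bearing=163.1°
Leg 6: dist=3287.0 km, bearing=103.4°
Leg 7: dist=17602.4 km, bearing=211.0°
Total: 61068.4 km

Leg 1: φ1=0.3392065, φ2=-0.5921169, Δφ=-0.9313234, Δλ=2.0517864 rad; a=sin²(Δφ/2)+cosφ1·cosφ2·sin²(Δλ/2)=0.7738639897; c=2·atan2(√a, √(1-a))=2.150442547; dist=6371·c=13700.469 ≈ 13700.5 km; running total=13700.5 km
Leg 1 bearing: y=sinΔλ·cosφ2=0.73561412, x=cosφ1·sinφ2-sinφ1·cosφ2·cosΔλ=-0.39857988; θ=atan2(y, x)=118.4503° ≈ 118.5°
Leg 2: φ1=-0.5921169, φ2=1.0457385, Δφ=1.6378554, Δλ=-0.1326607 rad; a=sin²(Δφ/2)+cosφ1·cosφ2·sin²(Δλ/2)=0.5353316820; c=2·atan2(√a, √(1-a))=1.641518631; dist=6371·c=10458.115 ≈ 10458.1 km; running total=24158.6 km
Leg 2 bearing: y=sinΔλ·cosφ2=-0.06630305, x=cosφ1·sinφ2-sinφ1·cosφ2·cosΔλ=0.99529423; θ=atan2(y, x)=-3.8112° <0 so +360° → 356.1888° ≈ 356.2°
Leg 3: φ1=1.0457385, φ2=0.6555753, Δφ=-0.3901631, Δλ=2.0271388 rad; a=sin²(Δφ/2)+cosφ1·cosφ2·sin²(Δλ/2)=0.3238010983; c=2·atan2(√a, √(1-a))=1.210664290; dist=6371·c=7713.142 ≈ 7713.1 km; running total=31871.7 km
Leg 3 bearing: y=sinΔλ·cosφ2=0.71158079, x=cosφ1·sinφ2-sinφ1·cosφ2·cosΔλ=0.60783926; θ=atan2(y, x)=49.4957° ≈ 49.5°
Leg 4: φ1=0.6555753, φ2=-0.1077496, Δφ=-0.7633250, Δλ=-0.3508129 rad; a=sin²(Δφ/2)+cosφ1·cosφ2·sin²(Δλ/2)=0.1627294740; c=2·atan2(√a, √(1-a))=0.830453482; dist=6371·c=5290.819 ≈ 5290.8 km; running total=37162.5 km
Leg 4 bearing: y=sinΔλ·cosφ2=-0.34166831, x=cosφ1·sinφ2-sinφ1·cosφ2·cosΔλ=-0.65441358; θ=atan2(y, x)=-152.4310° <0 so +360° → 207.5690° ≈ 207.6°
Leg 5: φ1=-0.1077496, φ2=-0.5578997, Δφ=-0.4501501, Δλ=0.1571547 rad; a=sin²(Δφ/2)+cosφ1·cosφ2·sin²(Δλ/2)=0.0550061746; c=2·atan2(√a, √(1-a))=0.473478241; dist=6371·c=3016.530 ≈ 3016.5 km; running total=40179.0 km
Leg 5 bearing: y=sinΔλ·cosφ2=0.13277702, x=cosφ1·sinφ2-sinφ1·cosφ2·cosΔλ=-0.43622499; θ=atan2(y, x)=163.0709° ≈ 163.1°
Leg 6: φ1=-0.5578997, φ2=-0.5912181, Δφ=-0.0333183, Δλ=0.6163665 rad; a=sin²(Δφ/2)+cosφ1·cosφ2·sin²(Δλ/2)=0.0650849709; c=2·atan2(√a, √(1-a))=0.515938575; dist=6371·c=3287.045 ≈ 3287.0 km; running total=43466.0 km
Leg 6 bearing: y=sinΔλ·cosφ2=0.47995319, x=cosφ1·sinφ2-sinφ1·cosφ2·cosΔλ=-0.11419547; θ=atan2(y, x)=103.3836° ≈ 103.4°
Leg 7: φ1=-0.5912181, φ2=0.2576071, Δφ=0.8488252, Δλ=-2.9433808 rad; a=sin²(Δφ/2)+cosφ1·cosφ2·sin²(Δλ/2)=0.9645730891; c=2·atan2(√a, √(1-a))=2.762893008; dist=6371·c=17602.391 ≈ 17602.4 km; running total=61068.4 km
Leg 7 bearing: y=sinΔλ·cosφ2=-0.19041869, x=cosφ1·sinφ2-sinφ1·cosφ2·cosΔλ=-0.31690393; θ=atan2(y, x)=-148.9995° <0 so +360° → 211.0005° ≈ 211.0°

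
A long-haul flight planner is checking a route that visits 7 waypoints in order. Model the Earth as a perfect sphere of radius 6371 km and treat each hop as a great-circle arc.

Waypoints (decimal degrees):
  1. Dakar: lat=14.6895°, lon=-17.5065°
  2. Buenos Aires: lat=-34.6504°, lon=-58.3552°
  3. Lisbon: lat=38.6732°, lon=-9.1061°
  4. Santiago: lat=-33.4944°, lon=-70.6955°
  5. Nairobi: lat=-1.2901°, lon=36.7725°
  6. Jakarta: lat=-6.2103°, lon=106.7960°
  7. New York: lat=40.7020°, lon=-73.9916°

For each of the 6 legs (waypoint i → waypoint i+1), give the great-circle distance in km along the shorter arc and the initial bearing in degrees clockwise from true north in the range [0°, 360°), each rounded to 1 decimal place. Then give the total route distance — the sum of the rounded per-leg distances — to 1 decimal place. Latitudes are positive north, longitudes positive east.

Leg 1: dist=6978.3 km, bearing=217.2°
Leg 2: dist=9599.8 km, bearing=36.3°
Leg 3: dist=10231.0 km, bearing=227.2°
Leg 4: dist=11537.5 km, bearing=100.9°
Leg 5: dist=7783.9 km, bearing=96.1°
Leg 6: dist=16179.0 km, bearing=1.1°
Total: 62309.5 km

Leg 1: φ1=0.2563801, φ2=-0.6047636, Δφ=-0.8611437, Δλ=-0.7129443 rad; a=sin²(Δφ/2)+cosφ1·cosφ2·sin²(Δλ/2)=0.2711212940; c=2·atan2(√a, √(1-a))=1.095325148; dist=6371·c=6978.317 ≈ 6978.3 km; running total=6978.3 km
Leg 1 bearing: y=sinΔλ·cosφ2=-0.53805678, x=cosφ1·sinφ2-sinφ1·cosφ2·cosΔλ=-0.70778037; θ=atan2(y, x)=-142.7578° <0 so +360° → 217.2422° ≈ 217.2°
Leg 2: φ1=-0.6047636, φ2=0.6749747, Δφ=1.2797382, Δλ=0.8595589 rad; a=sin²(Δφ/2)+cosφ1·cosφ2·sin²(Δλ/2)=0.4680209074; c=2·atan2(√a, √(1-a))=1.506794456; dist=6371·c=9599.787 ≈ 9599.8 km; running total=16578.1 km
Leg 2 bearing: y=sinΔλ·cosφ2=0.59144023, x=cosφ1·sinφ2-sinφ1·cosφ2·cosΔλ=0.80380831; θ=atan2(y, x)=36.3455° ≈ 36.3°
Leg 3: φ1=0.6749747, φ2=-0.5845876, Δφ=-1.2595622, Δλ=-1.0749378 rad; a=sin²(Δφ/2)+cosφ1·cosφ2·sin²(Δλ/2)=0.5175343742; c=2·atan2(√a, √(1-a))=1.605872267; dist=6371·c=10231.012 ≈ 10231.0 km; running total=26809.1 km
Leg 3 bearing: y=sinΔλ·cosφ2=-0.73350053, x=cosφ1·sinφ2-sinφ1·cosφ2·cosΔλ=-0.67878359; θ=atan2(y, x)=-132.7813° <0 so +360° → 227.2187° ≈ 227.2°
Leg 4: φ1=-0.5845876, φ2=-0.0225165, Δφ=0.5620711, Δλ=1.8756704 rad; a=sin²(Δφ/2)+cosφ1·cosφ2·sin²(Δλ/2)=0.6189190136; c=2·atan2(√a, √(1-a))=1.810935725; dist=6371·c=11537.472 ≈ 11537.5 km; running total=38346.6 km
Leg 4 bearing: y=sinΔλ·cosφ2=0.95364295, x=cosφ1·sinφ2-sinφ1·cosφ2·cosΔλ=-0.18438599; θ=atan2(y, x)=100.9431° ≈ 100.9°
Leg 5: φ1=-0.0225165, φ2=-0.1083902, Δφ=-0.0858737, Δλ=1.2221406 rad; a=sin²(Δφ/2)+cosφ1·cosφ2·sin²(Δλ/2)=0.3290103404; c=2·atan2(√a, √(1-a))=1.221773920; dist=6371·c=7783.922 ≈ 7783.9 km; running total=46130.5 km
Leg 5 bearing: y=sinΔλ·cosφ2=0.93431744, x=cosφ1·sinφ2-sinφ1·cosφ2·cosΔλ=-0.10050402; θ=atan2(y, x)=96.1397° ≈ 96.1°
Leg 6: φ1=-0.1083902, φ2=0.7103839, Δφ=0.8187741, Δλ=-3.1553389 rad; a=sin²(Δφ/2)+cosφ1·cosφ2·sin²(Δλ/2)=0.9120685133; c=2·atan2(√a, √(1-a))=2.539473197; dist=6371·c=16178.984 ≈ 16179.0 km; running total=62309.5 km
Leg 6 bearing: y=sinΔλ·cosφ2=0.01042084, x=cosφ1·sinφ2-sinφ1·cosφ2·cosΔλ=0.56629459; θ=atan2(y, x)=1.0542° ≈ 1.1°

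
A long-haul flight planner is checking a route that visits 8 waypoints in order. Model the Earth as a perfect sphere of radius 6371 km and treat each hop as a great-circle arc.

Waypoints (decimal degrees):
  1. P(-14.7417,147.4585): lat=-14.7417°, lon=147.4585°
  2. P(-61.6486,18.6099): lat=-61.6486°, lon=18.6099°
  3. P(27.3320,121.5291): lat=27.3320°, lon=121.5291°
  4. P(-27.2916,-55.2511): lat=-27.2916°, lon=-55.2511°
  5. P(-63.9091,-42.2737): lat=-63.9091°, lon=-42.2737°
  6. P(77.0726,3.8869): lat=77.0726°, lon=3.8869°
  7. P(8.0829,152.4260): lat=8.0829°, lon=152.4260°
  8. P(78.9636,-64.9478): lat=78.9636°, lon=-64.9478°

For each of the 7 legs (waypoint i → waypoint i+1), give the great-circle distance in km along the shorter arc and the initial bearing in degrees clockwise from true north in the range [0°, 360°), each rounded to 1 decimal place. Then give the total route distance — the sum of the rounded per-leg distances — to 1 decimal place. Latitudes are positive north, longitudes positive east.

Leg 1: φ1=-0.2572912, φ2=-1.0759710, Δφ=-0.8186798, Δλ=-2.2488323 rad; a=sin²(Δφ/2)+cosφ1·cosφ2·sin²(Δλ/2)=0.5320646729; c=2·atan2(√a, √(1-a))=1.634969710; dist=6371·c=10416.392 ≈ 10416.4 km; running total=10416.4 km
Leg 1 bearing: y=sinΔλ·cosφ2=-0.36983784, x=cosφ1·sinφ2-sinφ1·cosφ2·cosΔλ=-0.92688047; θ=atan2(y, x)=-158.2473° <0 so +360° → 201.7527° ≈ 201.8°
Leg 2: φ1=-1.0759710, φ2=0.4770334, Δφ=1.5530044, Δλ=1.7962789 rad; a=sin²(Δφ/2)+cosφ1·cosφ2·sin²(Δλ/2)=0.7491953869; c=2·atan2(√a, √(1-a))=2.092537923; dist=6371·c=13331.559 ≈ 13331.6 km; running total=23748.0 km
Leg 2 bearing: y=sinΔλ·cosφ2=0.86587326, x=cosφ1·sinφ2-sinφ1·cosφ2·cosΔλ=0.04324509; θ=atan2(y, x)=87.1408° ≈ 87.1°
Leg 3: φ1=0.4770334, φ2=-0.4763283, Δφ=-0.9533617, Δλ=-3.0853965 rad; a=sin²(Δφ/2)+cosφ1·cosφ2·sin²(Δλ/2)=0.9993767506; c=2·atan2(√a, √(1-a))=3.091657537; dist=6371·c=19696.950 ≈ 19697.0 km; running total=43445.0 km
Leg 3 bearing: y=sinΔλ·cosφ2=-0.04991433, x=cosφ1·sinφ2-sinφ1·cosφ2·cosΔλ=0.00006099; θ=atan2(y, x)=-89.9300° <0 so +360° → 270.0700° ≈ 270.1°
Leg 4: φ1=-0.4763283, φ2=-1.1154242, Δφ=-0.6390959, Δλ=0.2264984 rad; a=sin²(Δφ/2)+cosφ1·cosφ2·sin²(Δλ/2)=0.1036736158; c=2·atan2(√a, √(1-a))=0.655648423; dist=6371·c=4177.136 ≈ 4177.1 km; running total=47622.1 km
Leg 4 bearing: y=sinΔλ·cosφ2=0.09876366, x=cosφ1·sinφ2-sinφ1·cosφ2·cosΔλ=-0.60162059; θ=atan2(y, x)=170.6773° ≈ 170.7°
Leg 5: φ1=-1.1154242, φ2=1.3451706, Δφ=2.4605949, Δλ=0.8056545 rad; a=sin²(Δφ/2)+cosφ1·cosφ2·sin²(Δλ/2)=0.9035930106; c=2·atan2(√a, √(1-a))=2.510165730; dist=6371·c=15992.266 ≈ 15992.3 km; running total=63614.4 km
Leg 5 bearing: y=sinΔλ·cosφ2=0.16136297, x=cosφ1·sinφ2-sinφ1·cosφ2·cosΔλ=0.56781398; θ=atan2(y, x)=15.8642° ≈ 15.9°
Leg 6: φ1=1.3451706, φ2=0.1410732, Δφ=-1.2040974, Δλ=2.5924964 rad; a=sin²(Δφ/2)+cosφ1·cosφ2·sin²(Δλ/2)=0.5259457066; c=2·atan2(√a, √(1-a))=1.622711056; dist=6371·c=10338.292 ≈ 10338.3 km; running total=73952.7 km
Leg 6 bearing: y=sinΔλ·cosφ2=0.51673169, x=cosφ1·sinφ2-sinφ1·cosφ2·cosΔλ=0.85457337; θ=atan2(y, x)=31.1599° ≈ 31.2°
Leg 7: φ1=0.1410732, φ2=1.3781748, Δφ=1.2371016, Δλ=-3.7938885 rad; a=sin²(Δφ/2)+cosφ1·cosφ2·sin²(Δλ/2)=0.5063066650; c=2·atan2(√a, √(1-a))=1.583409991; dist=6371·c=10087.905 ≈ 10087.9 km; running total=84040.6 km
Leg 7 bearing: y=sinΔλ·cosφ2=0.11620197, x=cosφ1·sinφ2-sinφ1·cosφ2·cosΔλ=0.99314551; θ=atan2(y, x)=6.6735° ≈ 6.7°

Leg 1: dist=10416.4 km, bearing=201.8°
Leg 2: dist=13331.6 km, bearing=87.1°
Leg 3: dist=19697.0 km, bearing=270.1°
Leg 4: dist=4177.1 km, bearing=170.7°
Leg 5: dist=15992.3 km, bearing=15.9°
Leg 6: dist=10338.3 km, bearing=31.2°
Leg 7: dist=10087.9 km, bearing=6.7°
Total: 84040.6 km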